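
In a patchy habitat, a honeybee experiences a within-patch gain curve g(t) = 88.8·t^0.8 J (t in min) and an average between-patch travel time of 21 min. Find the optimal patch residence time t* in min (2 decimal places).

84.00 min

Maximise g(t)/(T+t): set derivative to zero → g'(t)(T+t) = g(t).
g'(t) = 0.8·88.8·t^-0.2. Setting 0.8·88.8·t^-0.2 = 88.8·t^0.8/(21+t) gives 0.8(21+t) = t, so 0.20·t = 0.8×21.
t* = 0.8×21/0.20 = 84 min.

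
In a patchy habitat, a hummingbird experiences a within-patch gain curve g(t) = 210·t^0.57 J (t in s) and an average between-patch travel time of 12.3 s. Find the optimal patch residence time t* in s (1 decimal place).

16.3 s

Maximise g(t)/(T+t): set derivative to zero → g'(t)(T+t) = g(t).
g'(t) = 0.57·210·t^-0.43. Setting 0.57·210·t^-0.43 = 210·t^0.57/(12.3+t) gives 0.57(12.3+t) = t, so 0.43·t = 0.57×12.3.
t* = 0.57×12.3/0.43 = 16.3 s.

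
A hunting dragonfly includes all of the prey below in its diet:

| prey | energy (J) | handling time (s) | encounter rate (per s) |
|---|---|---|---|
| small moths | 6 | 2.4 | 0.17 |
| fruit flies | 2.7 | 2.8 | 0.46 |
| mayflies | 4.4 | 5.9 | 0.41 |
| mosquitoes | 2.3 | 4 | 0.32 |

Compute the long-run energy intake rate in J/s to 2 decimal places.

0.75 J/s

Energy encountered per unit search time: 0.17×6 + 0.46×2.7 + 0.41×4.4 + 0.32×2.3 = 4.802 J/s.
Handling time per unit search time: 0.17×2.4 + 0.46×2.8 + 0.41×5.9 + 0.32×4 = 5.395.
Rate = 4.802/(1 + 5.395) = 0.7509 J/s.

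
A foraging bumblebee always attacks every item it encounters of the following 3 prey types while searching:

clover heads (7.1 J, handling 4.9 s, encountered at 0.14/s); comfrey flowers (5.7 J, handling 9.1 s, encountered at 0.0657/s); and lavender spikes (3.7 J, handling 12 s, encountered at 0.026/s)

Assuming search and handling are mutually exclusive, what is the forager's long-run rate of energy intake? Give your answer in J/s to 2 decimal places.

R = Σλ_iE_i / (1 + Σλ_ih_i)
Numerator: 0.14×7.1 + 0.0657×5.7 + 0.026×3.7 = 1.465
Denominator: 1 + 0.14×4.9 + 0.0657×9.1 + 0.026×12 = 2.596
R = 1.465/2.596 = 0.5642 J/s

0.56 J/s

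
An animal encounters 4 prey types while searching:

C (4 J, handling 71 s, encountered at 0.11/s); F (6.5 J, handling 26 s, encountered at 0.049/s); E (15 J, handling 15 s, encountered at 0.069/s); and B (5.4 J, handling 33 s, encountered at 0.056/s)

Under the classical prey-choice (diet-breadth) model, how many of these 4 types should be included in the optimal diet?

1

Rank by E/h (J/s): E 1, F 0.25, B 0.164, C 0.0563. Include each in turn until the next type's E/h falls below the running intake rate.
Rate on top 1: 0.5086. F: 0.25 < 0.5086 → exclude; stop.
Optimal diet: E — 1 of 4 types.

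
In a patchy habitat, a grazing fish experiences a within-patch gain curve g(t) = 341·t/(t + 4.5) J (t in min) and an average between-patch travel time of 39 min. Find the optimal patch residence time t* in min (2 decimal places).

Optimal t* satisfies g'(t*) = g(t*)/(T + t*).
g'(t) = 341·4.5/(t + 4.5)². Setting 341·4.5/(t+4.5)² = 341t/[(t+4.5)(39+t)] gives 4.5(39+t) = t(t+4.5), so t² = 4.5×39 = 175.5.
t* = √175.5 = 13.25 min.

13.25 min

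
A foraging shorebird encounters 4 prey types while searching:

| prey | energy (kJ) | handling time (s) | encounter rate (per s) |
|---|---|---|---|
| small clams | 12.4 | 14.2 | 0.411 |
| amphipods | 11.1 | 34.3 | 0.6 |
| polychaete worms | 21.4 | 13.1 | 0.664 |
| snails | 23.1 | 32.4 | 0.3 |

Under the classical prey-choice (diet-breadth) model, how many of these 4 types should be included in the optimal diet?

1

Rank by E/h (kJ/s): polychaete worms 1.63, small clams 0.873, snails 0.713, amphipods 0.324. Include each in turn until the next type's E/h falls below the running intake rate.
Rate on top 1: 1.465. small clams: 0.873 < 1.465 → exclude; stop.
Optimal diet: polychaete worms — 1 of 4 types.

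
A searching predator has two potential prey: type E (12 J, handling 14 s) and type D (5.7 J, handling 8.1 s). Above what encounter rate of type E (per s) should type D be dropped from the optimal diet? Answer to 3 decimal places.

0.328 per s

Drop type D once their profitability E₂/h₂ falls below the rate achievable on type E alone: E₂/h₂ = λE₁/(1 + λh₁).
Solve for λ: λE₁h₂ = E₂(1 + λh₁) → λ(E₁h₂ − E₂h₁) = E₂ → λ = E₂/(E₁h₂ − E₂h₁).
λ = 5.7/(12×8.1 − 5.7×14) = 5.7/17.4 = 0.3276 per s.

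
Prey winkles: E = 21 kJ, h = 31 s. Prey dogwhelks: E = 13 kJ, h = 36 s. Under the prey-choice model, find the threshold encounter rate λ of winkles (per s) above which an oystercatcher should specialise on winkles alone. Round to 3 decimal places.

Drop dogwhelks once their profitability E₂/h₂ falls below the rate achievable on winkles alone: E₂/h₂ = λE₁/(1 + λh₁).
Solve for λ: λE₁h₂ = E₂(1 + λh₁) → λ(E₁h₂ − E₂h₁) = E₂ → λ = E₂/(E₁h₂ − E₂h₁).
λ = 13/(21×36 − 13×31) = 13/353 = 0.03683 per s.

0.037 per s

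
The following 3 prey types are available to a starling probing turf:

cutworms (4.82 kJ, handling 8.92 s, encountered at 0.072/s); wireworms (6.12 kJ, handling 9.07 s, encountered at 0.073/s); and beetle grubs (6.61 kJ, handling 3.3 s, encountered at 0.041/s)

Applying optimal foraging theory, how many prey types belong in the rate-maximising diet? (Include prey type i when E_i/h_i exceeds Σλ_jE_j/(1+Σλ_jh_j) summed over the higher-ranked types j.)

3

Rank by E/h (kJ/s): beetle grubs 2, wireworms 0.675, cutworms 0.54. Include each in turn until the next type's E/h falls below the running intake rate.
Rate on top 1: 0.2387. wireworms: 0.675 > 0.2387 → include.
Rate on top 2: 0.3993. cutworms: 0.54 > 0.3993 → include.
Optimal diet: beetle grubs, wireworms, cutworms — 3 of 3 types.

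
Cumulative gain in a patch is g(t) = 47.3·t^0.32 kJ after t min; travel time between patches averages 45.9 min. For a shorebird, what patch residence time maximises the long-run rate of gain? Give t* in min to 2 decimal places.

21.60 min

Maximise g(t)/(T+t): set derivative to zero → g'(t)(T+t) = g(t).
g'(t) = 0.32·47.3·t^-0.68. Setting 0.32·47.3·t^-0.68 = 47.3·t^0.32/(45.9+t) gives 0.32(45.9+t) = t, so 0.68·t = 0.32×45.9.
t* = 0.32×45.9/0.68 = 21.6 min.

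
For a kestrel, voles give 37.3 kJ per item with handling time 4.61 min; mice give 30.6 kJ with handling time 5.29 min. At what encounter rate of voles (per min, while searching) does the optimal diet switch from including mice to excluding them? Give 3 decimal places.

0.544 per min

Drop mice once their profitability E₂/h₂ falls below the rate achievable on voles alone: E₂/h₂ = λE₁/(1 + λh₁).
Solve for λ: λE₁h₂ = E₂(1 + λh₁) → λ(E₁h₂ − E₂h₁) = E₂ → λ = E₂/(E₁h₂ − E₂h₁).
λ = 30.6/(37.3×5.29 − 30.6×4.61) = 30.6/56.25 = 0.544 per min.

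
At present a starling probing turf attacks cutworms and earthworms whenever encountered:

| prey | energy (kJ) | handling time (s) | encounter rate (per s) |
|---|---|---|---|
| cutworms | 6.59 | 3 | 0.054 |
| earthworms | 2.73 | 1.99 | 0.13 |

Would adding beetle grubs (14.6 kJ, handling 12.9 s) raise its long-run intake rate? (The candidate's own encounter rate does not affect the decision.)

Intake rate on the current diet: R = (0.054×6.59 + 0.13×2.73) / (1 + 0.054×3 + 0.13×1.99) = 0.7108/1.421 = 0.5003 kJ/s.
beetle grubs: E/h = 14.6/12.9 = 1.132 kJ/s.
Since 1.132 > R, including beetle grubs increases the long-run rate.

Yes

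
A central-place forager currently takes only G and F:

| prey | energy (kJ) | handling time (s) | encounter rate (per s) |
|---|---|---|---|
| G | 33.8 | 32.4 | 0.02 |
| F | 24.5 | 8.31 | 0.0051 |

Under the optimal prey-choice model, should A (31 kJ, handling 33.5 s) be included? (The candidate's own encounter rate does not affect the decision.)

On G and F alone, R = ΣλE/(1+Σλh) = 0.8009/1.69 = 0.4738 kJ/s.
Profitability of A: 31/33.5 = 0.9254 kJ/s.
Since 0.9254 > R, including A increases the long-run rate.

Yes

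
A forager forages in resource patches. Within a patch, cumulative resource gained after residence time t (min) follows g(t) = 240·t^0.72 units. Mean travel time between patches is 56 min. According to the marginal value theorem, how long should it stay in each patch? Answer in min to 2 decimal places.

144.00 min

By the marginal value theorem, leave when the instantaneous gain rate g'(t) equals the habitat-wide average g(t)/(T + t).
g'(t) = 0.72·240·t^-0.28. Setting 0.72·240·t^-0.28 = 240·t^0.72/(56+t) gives 0.72(56+t) = t, so 0.28·t = 0.72×56.
t* = 0.72×56/0.28 = 144 min.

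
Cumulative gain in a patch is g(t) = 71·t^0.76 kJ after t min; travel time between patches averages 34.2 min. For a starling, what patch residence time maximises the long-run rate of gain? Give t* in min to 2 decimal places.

Maximise g(t)/(T+t): set derivative to zero → g'(t)(T+t) = g(t).
g'(t) = 0.76·71·t^-0.24. Setting 0.76·71·t^-0.24 = 71·t^0.76/(34.2+t) gives 0.76(34.2+t) = t, so 0.24·t = 0.76×34.2.
t* = 0.76×34.2/0.24 = 108.3 min.

108.30 min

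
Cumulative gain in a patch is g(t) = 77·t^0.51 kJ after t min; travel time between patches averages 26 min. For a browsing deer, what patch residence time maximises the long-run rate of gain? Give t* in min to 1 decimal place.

By the marginal value theorem, leave when the instantaneous gain rate g'(t) equals the habitat-wide average g(t)/(T + t).
g'(t) = 0.51·77·t^-0.49. Setting 0.51·77·t^-0.49 = 77·t^0.51/(26+t) gives 0.51(26+t) = t, so 0.49·t = 0.51×26.
t* = 0.51×26/0.49 = 27.06 min.

27.1 min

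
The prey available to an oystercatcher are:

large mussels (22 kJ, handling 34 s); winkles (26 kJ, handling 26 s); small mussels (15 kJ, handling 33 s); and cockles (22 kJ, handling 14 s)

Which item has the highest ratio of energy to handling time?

cockles

In descending order of E/h:
cockles: 22/14 = 1.57 kJ/s
winkles: 26/26 = 1 kJ/s
large mussels: 22/34 = 0.647 kJ/s
small mussels: 15/33 = 0.455 kJ/s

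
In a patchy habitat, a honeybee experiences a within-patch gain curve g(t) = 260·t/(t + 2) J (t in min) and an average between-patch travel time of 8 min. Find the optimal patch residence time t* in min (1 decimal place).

4.0 min

By the marginal value theorem, leave when the instantaneous gain rate g'(t) equals the habitat-wide average g(t)/(T + t).
g'(t) = 260·2/(t + 2)². Setting 260·2/(t+2)² = 260t/[(t+2)(8+t)] gives 2(8+t) = t(t+2), so t² = 2×8 = 16.
t* = √16 = 4 min.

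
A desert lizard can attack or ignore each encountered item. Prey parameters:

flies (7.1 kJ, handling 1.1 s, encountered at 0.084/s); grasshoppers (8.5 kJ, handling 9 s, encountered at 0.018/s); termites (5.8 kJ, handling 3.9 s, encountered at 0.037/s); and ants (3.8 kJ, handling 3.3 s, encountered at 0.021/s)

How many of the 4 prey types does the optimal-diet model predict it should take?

4

E/h in descending order: flies 6.45, termites 1.49, ants 1.15, grasshoppers 0.944 kJ/s. The optimal diet is the largest prefix of this list for which every included type satisfies E_i/h_i > R on the types above it.
Rate on top 1: 0.546. termites: 1.49 > 0.546 → include.
Rate on top 2: 0.6558. ants: 1.15 > 0.6558 → include.
Rate on top 3: 0.6821. grasshoppers: 0.944 > 0.6821 → include.
Optimal diet: flies, termites, ants, grasshoppers — 4 of 4 types.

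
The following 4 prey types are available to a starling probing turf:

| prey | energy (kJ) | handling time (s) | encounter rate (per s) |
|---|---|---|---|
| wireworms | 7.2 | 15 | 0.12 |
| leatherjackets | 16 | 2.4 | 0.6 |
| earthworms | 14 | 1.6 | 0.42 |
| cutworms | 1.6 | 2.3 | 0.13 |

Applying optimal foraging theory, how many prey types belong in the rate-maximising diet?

Rank by E/h (kJ/s): earthworms 8.75, leatherjackets 6.67, cutworms 0.696, wireworms 0.48. Include each in turn until the next type's E/h falls below the running intake rate.
Rate on top 1: 3.517. leatherjackets: 6.67 > 3.517 → include.
Rate on top 2: 4.974. cutworms: 0.696 < 4.974 → exclude; stop.
Optimal diet: earthworms, leatherjackets — 2 of 4 types.

2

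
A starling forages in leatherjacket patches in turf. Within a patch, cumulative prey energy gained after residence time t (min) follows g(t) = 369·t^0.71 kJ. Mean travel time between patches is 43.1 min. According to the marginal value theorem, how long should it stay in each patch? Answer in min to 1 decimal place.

Maximise g(t)/(T+t): set derivative to zero → g'(t)(T+t) = g(t).
g'(t) = 0.71·369·t^-0.29. Setting 0.71·369·t^-0.29 = 369·t^0.71/(43.1+t) gives 0.71(43.1+t) = t, so 0.29·t = 0.71×43.1.
t* = 0.71×43.1/0.29 = 105.5 min.

105.5 min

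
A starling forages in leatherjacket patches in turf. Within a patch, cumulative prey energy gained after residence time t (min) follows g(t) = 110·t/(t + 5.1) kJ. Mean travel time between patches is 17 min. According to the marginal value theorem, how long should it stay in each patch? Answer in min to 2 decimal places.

9.31 min

Optimal t* satisfies g'(t*) = g(t*)/(T + t*).
g'(t) = 110·5.1/(t + 5.1)². Setting 110·5.1/(t+5.1)² = 110t/[(t+5.1)(17+t)] gives 5.1(17+t) = t(t+5.1), so t² = 5.1×17 = 86.7.
t* = √86.7 = 9.311 min.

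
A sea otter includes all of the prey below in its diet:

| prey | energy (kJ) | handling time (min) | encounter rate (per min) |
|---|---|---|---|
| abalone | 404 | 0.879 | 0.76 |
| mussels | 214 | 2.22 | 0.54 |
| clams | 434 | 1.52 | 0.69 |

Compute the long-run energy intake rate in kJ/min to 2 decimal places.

184.40 kJ/min

Energy encountered per unit search time: 0.76×404 + 0.54×214 + 0.69×434 = 722.1 kJ/min.
Handling time per unit search time: 0.76×0.879 + 0.54×2.22 + 0.69×1.52 = 2.916.
Rate = 722.1/(1 + 2.916) = 184.4 kJ/min.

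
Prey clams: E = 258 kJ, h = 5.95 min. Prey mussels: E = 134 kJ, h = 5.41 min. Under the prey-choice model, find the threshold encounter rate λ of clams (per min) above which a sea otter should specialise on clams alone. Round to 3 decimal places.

0.224 per min

At the threshold, the rate on clams alone equals the profitability of mussels: λ·258/(1 + λ·5.95) = 134/5.41 = 24.77.
Rearranging, λ(258 − 24.77×5.95) = 24.77, so λ = 24.77/110.6 = 0.2239 per min.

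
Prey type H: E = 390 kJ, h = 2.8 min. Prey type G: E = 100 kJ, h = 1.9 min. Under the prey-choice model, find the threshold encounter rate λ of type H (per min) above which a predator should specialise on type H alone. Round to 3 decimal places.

0.217 per min

Drop type G once their profitability E₂/h₂ falls below the rate achievable on type H alone: E₂/h₂ = λE₁/(1 + λh₁).
Solve for λ: λE₁h₂ = E₂(1 + λh₁) → λ(E₁h₂ − E₂h₁) = E₂ → λ = E₂/(E₁h₂ − E₂h₁).
λ = 100/(390×1.9 − 100×2.8) = 100/461 = 0.2169 per min.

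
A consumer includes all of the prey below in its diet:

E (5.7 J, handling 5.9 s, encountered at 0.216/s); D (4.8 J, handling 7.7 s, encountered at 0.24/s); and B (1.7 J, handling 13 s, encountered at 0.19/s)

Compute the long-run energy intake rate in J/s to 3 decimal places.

0.411 J/s

R = (0.216×5.7 + 0.24×4.8 + 0.19×1.7) / (1 + 0.216×5.9 + 0.24×7.7 + 0.19×13) = 2.706/6.592 = 0.4105 J/s.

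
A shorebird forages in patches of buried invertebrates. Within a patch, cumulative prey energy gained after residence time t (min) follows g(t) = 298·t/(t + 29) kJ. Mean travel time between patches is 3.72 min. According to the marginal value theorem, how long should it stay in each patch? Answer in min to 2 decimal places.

10.39 min

Maximise g(t)/(T+t): set derivative to zero → g'(t)(T+t) = g(t).
g'(t) = 298·29/(t + 29)². Setting 298·29/(t+29)² = 298t/[(t+29)(3.72+t)] gives 29(3.72+t) = t(t+29), so t² = 29×3.72 = 107.9.
t* = √107.9 = 10.39 min.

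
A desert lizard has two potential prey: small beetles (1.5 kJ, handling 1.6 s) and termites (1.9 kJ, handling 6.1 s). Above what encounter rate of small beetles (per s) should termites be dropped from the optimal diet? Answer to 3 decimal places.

The zero-one rule: include termites iff E₂/h₂ > λE₁/(1+λh₁). Equality gives the switch point.
λE₁h₂ = E₂ + λE₂h₁ ⇒ λ = E₂/(E₁h₂ − E₂h₁) = 1.9/(9.15 − 3.04) = 0.311 per s.

0.311 per s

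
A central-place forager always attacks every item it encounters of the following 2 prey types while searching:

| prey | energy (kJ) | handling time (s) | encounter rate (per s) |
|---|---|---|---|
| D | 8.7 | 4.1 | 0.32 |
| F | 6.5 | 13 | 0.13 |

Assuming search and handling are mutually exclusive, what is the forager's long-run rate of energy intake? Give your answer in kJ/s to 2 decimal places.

0.91 kJ/s

Energy encountered per unit search time: 0.32×8.7 + 0.13×6.5 = 3.629 kJ/s.
Handling time per unit search time: 0.32×4.1 + 0.13×13 = 3.002.
Rate = 3.629/(1 + 3.002) = 0.9068 kJ/s.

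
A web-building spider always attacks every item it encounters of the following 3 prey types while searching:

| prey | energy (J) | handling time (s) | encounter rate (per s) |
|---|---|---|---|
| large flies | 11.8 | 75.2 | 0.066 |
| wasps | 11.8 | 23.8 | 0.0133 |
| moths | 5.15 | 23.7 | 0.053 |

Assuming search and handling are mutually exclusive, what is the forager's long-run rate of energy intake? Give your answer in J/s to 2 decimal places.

0.16 J/s

R = Σλ_iE_i / (1 + Σλ_ih_i)
Numerator: 0.066×11.8 + 0.0133×11.8 + 0.053×5.15 = 1.209
Denominator: 1 + 0.066×75.2 + 0.0133×23.8 + 0.053×23.7 = 7.536
R = 1.209/7.536 = 0.1604 J/s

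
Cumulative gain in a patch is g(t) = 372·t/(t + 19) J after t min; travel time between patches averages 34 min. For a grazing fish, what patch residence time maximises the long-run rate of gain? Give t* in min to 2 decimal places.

25.42 min

Maximise g(t)/(T+t): set derivative to zero → g'(t)(T+t) = g(t).
g'(t) = 372·19/(t + 19)². Setting 372·19/(t+19)² = 372t/[(t+19)(34+t)] gives 19(34+t) = t(t+19), so t² = 19×34 = 646.
t* = √646 = 25.42 min.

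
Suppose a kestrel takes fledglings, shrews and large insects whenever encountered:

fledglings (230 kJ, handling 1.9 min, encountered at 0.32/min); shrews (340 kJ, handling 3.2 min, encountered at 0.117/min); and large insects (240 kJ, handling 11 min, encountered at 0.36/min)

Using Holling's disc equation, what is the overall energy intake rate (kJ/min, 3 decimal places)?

33.619 kJ/min

R = (0.32×230 + 0.117×340 + 0.36×240) / (1 + 0.32×1.9 + 0.117×3.2 + 0.36×11) = 199.8/5.942 = 33.62 kJ/min.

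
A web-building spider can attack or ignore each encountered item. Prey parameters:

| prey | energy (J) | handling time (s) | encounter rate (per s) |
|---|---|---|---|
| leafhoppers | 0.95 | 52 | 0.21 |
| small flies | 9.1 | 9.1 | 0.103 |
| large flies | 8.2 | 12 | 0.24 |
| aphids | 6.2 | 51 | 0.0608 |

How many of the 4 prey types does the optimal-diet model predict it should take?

2

Profitabilities (E/h, J/s): small flies 1, large flies 0.683, aphids 0.122, leafhoppers 0.0183. Add prey in this order while the next type's profitability exceeds the intake rate on those already taken.
Rate on top 1: 0.4838. large flies: 0.683 > 0.4838 → include.
Rate on top 2: 0.6031. aphids: 0.122 < 0.6031 → exclude; stop.
Optimal diet: small flies, large flies — 2 of 4 types.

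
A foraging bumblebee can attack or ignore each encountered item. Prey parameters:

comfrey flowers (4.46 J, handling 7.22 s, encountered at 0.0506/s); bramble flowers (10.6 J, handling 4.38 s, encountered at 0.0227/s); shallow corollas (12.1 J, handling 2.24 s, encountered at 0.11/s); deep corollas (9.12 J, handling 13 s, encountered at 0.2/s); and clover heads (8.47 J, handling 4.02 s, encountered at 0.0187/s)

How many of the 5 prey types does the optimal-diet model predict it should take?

3

Rank by E/h (J/s): shallow corollas 5.4, bramble flowers 2.42, clover heads 2.11, deep corollas 0.702, comfrey flowers 0.618. Include each in turn until the next type's E/h falls below the running intake rate.
Rate on top 1: 1.068. bramble flowers: 2.42 > 1.068 → include.
Rate on top 2: 1.168. clover heads: 2.11 > 1.168 → include.
Rate on top 3: 1.217. deep corollas: 0.702 < 1.217 → exclude; stop.
Optimal diet: shallow corollas, bramble flowers, clover heads — 3 of 5 types.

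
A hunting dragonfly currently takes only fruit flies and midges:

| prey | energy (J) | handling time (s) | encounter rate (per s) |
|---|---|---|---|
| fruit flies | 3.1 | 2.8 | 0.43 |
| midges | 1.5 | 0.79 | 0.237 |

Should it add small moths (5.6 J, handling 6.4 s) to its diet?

Yes

On fruit flies and midges alone, R = ΣλE/(1+Σλh) = 1.688/2.391 = 0.7061 J/s.
Profitability of small moths: 5.6/6.4 = 0.875 J/s.
Since 0.875 > R, including small moths increases the long-run rate.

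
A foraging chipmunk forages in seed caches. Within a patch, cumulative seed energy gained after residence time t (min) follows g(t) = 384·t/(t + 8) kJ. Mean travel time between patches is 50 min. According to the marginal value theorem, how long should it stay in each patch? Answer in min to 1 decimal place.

Optimal t* satisfies g'(t*) = g(t*)/(T + t*).
g'(t) = 384·8/(t + 8)². Setting 384·8/(t+8)² = 384t/[(t+8)(50+t)] gives 8(50+t) = t(t+8), so t² = 8×50 = 400.
t* = √400 = 20 min.

20.0 min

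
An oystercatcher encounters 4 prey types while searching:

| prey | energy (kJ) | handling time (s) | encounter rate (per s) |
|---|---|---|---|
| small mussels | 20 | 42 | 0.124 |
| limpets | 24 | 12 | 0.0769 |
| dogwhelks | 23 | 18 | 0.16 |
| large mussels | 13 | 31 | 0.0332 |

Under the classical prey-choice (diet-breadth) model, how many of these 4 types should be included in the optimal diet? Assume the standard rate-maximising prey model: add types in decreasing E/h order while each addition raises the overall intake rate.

2

Rank by E/h (kJ/s): limpets 2, dogwhelks 1.28, small mussels 0.476, large mussels 0.419. Include each in turn until the next type's E/h falls below the running intake rate.
Rate on top 1: 0.9599. dogwhelks: 1.28 > 0.9599 → include.
Rate on top 2: 1.15. small mussels: 0.476 < 1.15 → exclude; stop.
Optimal diet: limpets, dogwhelks — 2 of 4 types.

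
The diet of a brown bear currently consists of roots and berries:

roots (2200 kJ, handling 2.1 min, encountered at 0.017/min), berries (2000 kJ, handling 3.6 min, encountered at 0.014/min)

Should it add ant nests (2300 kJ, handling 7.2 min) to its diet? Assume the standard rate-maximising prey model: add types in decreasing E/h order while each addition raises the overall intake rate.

Yes

Intake rate on the current diet: R = (0.017×2200 + 0.014×2000) / (1 + 0.017×2.1 + 0.014×3.6) = 65.4/1.086 = 60.22 kJ/min.
ant nests: E/h = 2300/7.2 = 319.4 kJ/min.
319.4 > 60.22, so adding ant nests raises the average — include it.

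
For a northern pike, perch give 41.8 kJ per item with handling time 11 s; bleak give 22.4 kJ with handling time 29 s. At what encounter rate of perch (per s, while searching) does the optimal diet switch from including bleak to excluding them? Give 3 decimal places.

At the threshold, the rate on perch alone equals the profitability of bleak: λ·41.8/(1 + λ·11) = 22.4/29 = 0.7724.
Rearranging, λ(41.8 − 0.7724×11) = 0.7724, so λ = 0.7724/33.3 = 0.02319 per s.

0.023 per s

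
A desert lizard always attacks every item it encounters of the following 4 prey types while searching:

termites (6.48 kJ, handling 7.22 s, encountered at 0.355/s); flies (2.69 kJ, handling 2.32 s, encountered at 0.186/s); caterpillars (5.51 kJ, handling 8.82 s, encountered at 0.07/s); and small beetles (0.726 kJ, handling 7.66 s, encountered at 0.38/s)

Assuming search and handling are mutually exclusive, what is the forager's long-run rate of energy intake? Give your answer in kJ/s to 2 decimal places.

0.46 kJ/s

R = Σλ_iE_i / (1 + Σλ_ih_i)
Numerator: 0.355×6.48 + 0.186×2.69 + 0.07×5.51 + 0.38×0.726 = 3.462
Denominator: 1 + 0.355×7.22 + 0.186×2.32 + 0.07×8.82 + 0.38×7.66 = 7.523
R = 3.462/7.523 = 0.4602 kJ/s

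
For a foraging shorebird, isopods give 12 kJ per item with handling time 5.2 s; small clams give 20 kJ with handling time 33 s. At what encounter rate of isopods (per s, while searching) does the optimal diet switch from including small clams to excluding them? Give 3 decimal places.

0.068 per s

At the threshold, the rate on isopods alone equals the profitability of small clams: λ·12/(1 + λ·5.2) = 20/33 = 0.6061.
Rearranging, λ(12 − 0.6061×5.2) = 0.6061, so λ = 0.6061/8.848 = 0.06849 per s.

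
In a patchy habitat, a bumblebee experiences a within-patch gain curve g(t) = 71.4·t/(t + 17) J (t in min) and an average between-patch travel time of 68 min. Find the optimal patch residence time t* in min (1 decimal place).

34.0 min

Optimal t* satisfies g'(t*) = g(t*)/(T + t*).
g'(t) = 71.4·17/(t + 17)². Setting 71.4·17/(t+17)² = 71.4t/[(t+17)(68+t)] gives 17(68+t) = t(t+17), so t² = 17×68 = 1156.
t* = √1156 = 34 min.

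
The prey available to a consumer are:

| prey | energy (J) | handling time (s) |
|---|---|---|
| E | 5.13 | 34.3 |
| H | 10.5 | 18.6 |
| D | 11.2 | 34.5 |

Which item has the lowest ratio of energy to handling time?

In descending order of E/h:
H: 10.5/18.6 = 0.565 J/s
D: 11.2/34.5 = 0.325 J/s
E: 5.13/34.3 = 0.15 J/s

E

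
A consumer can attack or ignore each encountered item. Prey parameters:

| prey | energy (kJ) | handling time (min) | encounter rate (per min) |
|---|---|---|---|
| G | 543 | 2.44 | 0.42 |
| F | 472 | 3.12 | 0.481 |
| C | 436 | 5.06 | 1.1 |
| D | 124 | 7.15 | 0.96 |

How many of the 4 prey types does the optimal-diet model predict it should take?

2

Rank by E/h (kJ/min): G 223, F 151, C 86.2, D 17.3. Include each in turn until the next type's E/h falls below the running intake rate.
Rate on top 1: 112.6. F: 151 > 112.6 → include.
Rate on top 2: 129.1. C: 86.2 < 129.1 → exclude; stop.
Optimal diet: G, F — 2 of 4 types.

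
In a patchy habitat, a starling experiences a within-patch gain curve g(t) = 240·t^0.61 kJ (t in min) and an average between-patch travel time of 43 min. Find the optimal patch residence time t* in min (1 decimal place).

By the marginal value theorem, leave when the instantaneous gain rate g'(t) equals the habitat-wide average g(t)/(T + t).
g'(t) = 0.61·240·t^-0.39. Setting 0.61·240·t^-0.39 = 240·t^0.61/(43+t) gives 0.61(43+t) = t, so 0.39·t = 0.61×43.
t* = 0.61×43/0.39 = 67.26 min.

67.3 min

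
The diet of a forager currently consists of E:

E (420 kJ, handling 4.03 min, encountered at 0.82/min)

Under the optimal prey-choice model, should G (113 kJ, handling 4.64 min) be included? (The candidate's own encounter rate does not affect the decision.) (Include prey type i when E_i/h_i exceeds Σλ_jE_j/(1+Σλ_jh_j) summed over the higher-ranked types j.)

No

Current rate: (0.82×420)/(1 + 0.82×4.03) = 80.01 kJ/min.
G: E/h = 113/4.64 = 24.35 kJ/min.
24.35 < 80.01, so adding G would lower the average — exclude it.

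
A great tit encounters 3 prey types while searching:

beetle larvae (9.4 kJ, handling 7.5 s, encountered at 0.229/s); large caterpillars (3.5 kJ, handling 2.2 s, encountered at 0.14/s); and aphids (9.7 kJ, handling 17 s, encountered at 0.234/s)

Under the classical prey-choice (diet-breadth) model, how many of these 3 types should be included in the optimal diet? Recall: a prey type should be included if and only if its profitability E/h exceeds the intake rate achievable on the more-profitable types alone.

2

Rank by E/h (kJ/s): large caterpillars 1.59, beetle larvae 1.25, aphids 0.571. Include each in turn until the next type's E/h falls below the running intake rate.
Rate on top 1: 0.3746. beetle larvae: 1.25 > 0.3746 → include.
Rate on top 2: 0.8734. aphids: 0.571 < 0.8734 → exclude; stop.
Optimal diet: large caterpillars, beetle larvae — 2 of 3 types.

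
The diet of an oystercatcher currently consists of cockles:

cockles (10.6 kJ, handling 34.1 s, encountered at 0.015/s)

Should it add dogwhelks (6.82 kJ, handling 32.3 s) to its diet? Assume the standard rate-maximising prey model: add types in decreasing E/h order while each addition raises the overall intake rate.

On cockles alone, R = ΣλE/(1+Σλh) = 0.159/1.511 = 0.1052 kJ/s.
Profitability of dogwhelks: 6.82/32.3 = 0.2111 kJ/s.
Since 0.2111 > R, including dogwhelks increases the long-run rate.

Yes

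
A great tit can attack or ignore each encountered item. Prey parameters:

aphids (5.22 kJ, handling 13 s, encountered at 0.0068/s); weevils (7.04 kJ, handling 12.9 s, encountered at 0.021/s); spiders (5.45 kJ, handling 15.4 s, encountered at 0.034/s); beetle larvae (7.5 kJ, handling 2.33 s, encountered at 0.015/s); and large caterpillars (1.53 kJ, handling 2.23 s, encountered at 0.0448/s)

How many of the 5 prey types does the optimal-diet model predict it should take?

5

Profitabilities (E/h, kJ/s): beetle larvae 3.22, large caterpillars 0.686, weevils 0.546, aphids 0.402, spiders 0.354. Add prey in this order while the next type's profitability exceeds the intake rate on those already taken.
Rate on top 1: 0.1087. large caterpillars: 0.686 > 0.1087 → include.
Rate on top 2: 0.1595. weevils: 0.546 > 0.1595 → include.
Rate on top 3: 0.234. aphids: 0.402 > 0.234 → include.
Rate on top 4: 0.2439. spiders: 0.354 > 0.2439 → include.
Optimal diet: beetle larvae, large caterpillars, weevils, aphids, spiders — 5 of 5 types.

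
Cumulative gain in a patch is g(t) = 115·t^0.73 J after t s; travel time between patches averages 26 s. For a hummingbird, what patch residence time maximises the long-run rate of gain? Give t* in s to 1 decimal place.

70.3 s

Maximise g(t)/(T+t): set derivative to zero → g'(t)(T+t) = g(t).
g'(t) = 0.73·115·t^-0.27. Setting 0.73·115·t^-0.27 = 115·t^0.73/(26+t) gives 0.73(26+t) = t, so 0.27·t = 0.73×26.
t* = 0.73×26/0.27 = 70.3 s.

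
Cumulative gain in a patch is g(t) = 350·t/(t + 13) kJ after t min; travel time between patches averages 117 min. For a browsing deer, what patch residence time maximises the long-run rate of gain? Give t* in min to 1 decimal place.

Maximise g(t)/(T+t): set derivative to zero → g'(t)(T+t) = g(t).
g'(t) = 350·13/(t + 13)². Setting 350·13/(t+13)² = 350t/[(t+13)(117+t)] gives 13(117+t) = t(t+13), so t² = 13×117 = 1521.
t* = √1521 = 39 min.

39.0 min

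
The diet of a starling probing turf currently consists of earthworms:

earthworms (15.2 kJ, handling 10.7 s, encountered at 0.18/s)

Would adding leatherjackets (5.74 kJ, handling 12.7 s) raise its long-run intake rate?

No

On earthworms alone, R = ΣλE/(1+Σλh) = 2.736/2.926 = 0.9351 kJ/s.
leatherjackets: E/h = 5.74/12.7 = 0.452 kJ/s.
Since 0.452 < R, time spent handling leatherjackets is better spent searching.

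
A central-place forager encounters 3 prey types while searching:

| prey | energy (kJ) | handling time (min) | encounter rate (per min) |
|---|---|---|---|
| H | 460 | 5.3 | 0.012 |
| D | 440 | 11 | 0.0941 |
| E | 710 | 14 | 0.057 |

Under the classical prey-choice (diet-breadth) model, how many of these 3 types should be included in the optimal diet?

3

E/h in descending order: H 86.8, E 50.7, D 40 kJ/min. The optimal diet is the largest prefix of this list for which every included type satisfies E_i/h_i > R on the types above it.
Rate on top 1: 5.19. E: 50.7 > 5.19 → include.
Rate on top 2: 24.7. D: 40 > 24.7 → include.
Optimal diet: H, E, D — 3 of 3 types.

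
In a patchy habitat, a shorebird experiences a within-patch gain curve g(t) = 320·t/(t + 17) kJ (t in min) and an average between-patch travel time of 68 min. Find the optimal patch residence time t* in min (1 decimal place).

Optimal t* satisfies g'(t*) = g(t*)/(T + t*).
g'(t) = 320·17/(t + 17)². Setting 320·17/(t+17)² = 320t/[(t+17)(68+t)] gives 17(68+t) = t(t+17), so t² = 17×68 = 1156.
t* = √1156 = 34 min.

34.0 min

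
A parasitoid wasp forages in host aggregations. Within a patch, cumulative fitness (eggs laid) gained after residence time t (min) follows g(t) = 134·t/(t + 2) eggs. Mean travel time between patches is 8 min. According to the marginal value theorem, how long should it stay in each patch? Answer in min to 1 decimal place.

4.0 min

Optimal t* satisfies g'(t*) = g(t*)/(T + t*).
g'(t) = 134·2/(t + 2)². Setting 134·2/(t+2)² = 134t/[(t+2)(8+t)] gives 2(8+t) = t(t+2), so t² = 2×8 = 16.
t* = √16 = 4 min.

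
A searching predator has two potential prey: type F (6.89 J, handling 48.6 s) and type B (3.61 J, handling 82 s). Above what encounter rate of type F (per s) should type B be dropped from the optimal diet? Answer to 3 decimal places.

Drop type B once their profitability E₂/h₂ falls below the rate achievable on type F alone: E₂/h₂ = λE₁/(1 + λh₁).
Solve for λ: λE₁h₂ = E₂(1 + λh₁) → λ(E₁h₂ − E₂h₁) = E₂ → λ = E₂/(E₁h₂ − E₂h₁).
λ = 3.61/(6.89×82 − 3.61×48.6) = 3.61/389.5 = 0.009267 per s.

0.009 per s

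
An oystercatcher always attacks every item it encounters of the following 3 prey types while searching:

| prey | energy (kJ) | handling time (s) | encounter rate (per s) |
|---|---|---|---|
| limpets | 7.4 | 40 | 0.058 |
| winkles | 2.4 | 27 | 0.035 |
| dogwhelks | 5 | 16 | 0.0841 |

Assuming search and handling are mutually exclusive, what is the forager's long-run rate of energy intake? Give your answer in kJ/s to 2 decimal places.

R = (0.058×7.4 + 0.035×2.4 + 0.0841×5) / (1 + 0.058×40 + 0.035×27 + 0.0841×16) = 0.9337/5.611 = 0.1664 kJ/s.

0.17 kJ/s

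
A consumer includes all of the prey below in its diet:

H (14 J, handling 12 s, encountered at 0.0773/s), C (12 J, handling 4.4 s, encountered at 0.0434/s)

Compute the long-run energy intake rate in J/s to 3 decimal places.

R = Σλ_iE_i / (1 + Σλ_ih_i)
Numerator: 0.0773×14 + 0.0434×12 = 1.603
Denominator: 1 + 0.0773×12 + 0.0434×4.4 = 2.119
R = 1.603/2.119 = 0.7566 J/s

0.757 J/s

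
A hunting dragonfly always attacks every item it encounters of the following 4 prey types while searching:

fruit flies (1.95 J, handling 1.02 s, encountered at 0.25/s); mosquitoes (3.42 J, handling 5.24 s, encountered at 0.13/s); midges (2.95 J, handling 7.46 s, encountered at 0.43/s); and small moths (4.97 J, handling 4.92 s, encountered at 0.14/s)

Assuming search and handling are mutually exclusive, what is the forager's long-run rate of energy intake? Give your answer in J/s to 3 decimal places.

R = Σλ_iE_i / (1 + Σλ_ih_i)
Numerator: 0.25×1.95 + 0.13×3.42 + 0.43×2.95 + 0.14×4.97 = 2.896
Denominator: 1 + 0.25×1.02 + 0.13×5.24 + 0.43×7.46 + 0.14×4.92 = 5.833
R = 2.896/5.833 = 0.4966 J/s

0.497 J/s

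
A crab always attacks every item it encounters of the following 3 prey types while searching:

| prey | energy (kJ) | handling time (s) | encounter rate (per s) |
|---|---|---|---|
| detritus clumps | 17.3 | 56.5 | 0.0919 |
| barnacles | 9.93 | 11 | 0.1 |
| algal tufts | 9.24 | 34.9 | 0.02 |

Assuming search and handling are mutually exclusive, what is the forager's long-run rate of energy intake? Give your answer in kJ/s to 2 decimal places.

R = (0.0919×17.3 + 0.1×9.93 + 0.02×9.24) / (1 + 0.0919×56.5 + 0.1×11 + 0.02×34.9) = 2.768/7.99 = 0.3464 kJ/s.

0.35 kJ/s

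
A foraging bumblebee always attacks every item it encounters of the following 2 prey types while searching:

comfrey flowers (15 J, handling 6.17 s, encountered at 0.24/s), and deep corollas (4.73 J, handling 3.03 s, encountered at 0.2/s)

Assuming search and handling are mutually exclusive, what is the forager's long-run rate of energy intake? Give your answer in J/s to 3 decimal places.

1.473 J/s

Energy encountered per unit search time: 0.24×15 + 0.2×4.73 = 4.546 J/s.
Handling time per unit search time: 0.24×6.17 + 0.2×3.03 = 2.087.
Rate = 4.546/(1 + 2.087) = 1.473 J/s.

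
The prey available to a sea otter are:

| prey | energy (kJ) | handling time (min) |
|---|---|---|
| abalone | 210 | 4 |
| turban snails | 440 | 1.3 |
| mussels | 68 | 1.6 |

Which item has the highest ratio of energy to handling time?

In descending order of E/h:
turban snails: 440/1.3 = 338 kJ/min
abalone: 210/4 = 52.5 kJ/min
mussels: 68/1.6 = 42.5 kJ/min

turban snails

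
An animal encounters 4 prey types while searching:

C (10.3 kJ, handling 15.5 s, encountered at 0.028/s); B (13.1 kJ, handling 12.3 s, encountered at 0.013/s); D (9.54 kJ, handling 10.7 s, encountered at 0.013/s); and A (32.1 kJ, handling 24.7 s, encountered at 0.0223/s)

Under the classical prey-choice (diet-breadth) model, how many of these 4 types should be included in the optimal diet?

Profitabilities (E/h, kJ/s): A 1.3, B 1.07, D 0.892, C 0.665. Add prey in this order while the next type's profitability exceeds the intake rate on those already taken.
Rate on top 1: 0.4616. B: 1.07 > 0.4616 → include.
Rate on top 2: 0.518. D: 0.892 > 0.518 → include.
Rate on top 3: 0.5461. C: 0.665 > 0.5461 → include.
Optimal diet: A, B, D, C — 4 of 4 types.

4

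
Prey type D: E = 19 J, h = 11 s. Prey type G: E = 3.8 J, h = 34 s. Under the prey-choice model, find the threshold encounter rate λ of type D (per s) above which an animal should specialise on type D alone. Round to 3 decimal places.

0.006 per s

At the threshold, the rate on type D alone equals the profitability of type G: λ·19/(1 + λ·11) = 3.8/34 = 0.1118.
Rearranging, λ(19 − 0.1118×11) = 0.1118, so λ = 0.1118/17.77 = 0.006289 per s.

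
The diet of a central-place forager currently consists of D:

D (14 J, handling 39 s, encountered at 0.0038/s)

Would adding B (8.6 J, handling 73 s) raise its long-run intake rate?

Current rate: (0.0038×14)/(1 + 0.0038×39) = 0.04633 J/s.
Profitability of B: 8.6/73 = 0.1178 J/s.
Since 0.1178 > R, including B increases the long-run rate.

Yes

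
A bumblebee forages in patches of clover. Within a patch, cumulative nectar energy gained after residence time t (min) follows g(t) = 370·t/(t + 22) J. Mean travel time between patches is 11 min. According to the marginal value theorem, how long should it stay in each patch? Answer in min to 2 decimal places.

15.56 min

Maximise g(t)/(T+t): set derivative to zero → g'(t)(T+t) = g(t).
g'(t) = 370·22/(t + 22)². Setting 370·22/(t+22)² = 370t/[(t+22)(11+t)] gives 22(11+t) = t(t+22), so t² = 22×11 = 242.
t* = √242 = 15.56 min.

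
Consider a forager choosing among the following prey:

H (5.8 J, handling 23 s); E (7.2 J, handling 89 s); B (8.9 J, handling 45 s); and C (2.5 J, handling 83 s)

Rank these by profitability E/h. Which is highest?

H

Profitability E/h (J/s): H = 5.8/23 = 0.252, E = 7.2/89 = 0.0809, B = 8.9/45 = 0.198, C = 2.5/83 = 0.0301.
Ranked: H > B > E > C.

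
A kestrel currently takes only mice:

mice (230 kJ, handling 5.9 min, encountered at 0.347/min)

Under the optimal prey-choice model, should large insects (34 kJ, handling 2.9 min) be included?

Intake rate on the current diet: R = (0.347×230) / (1 + 0.347×5.9) = 79.81/3.047 = 26.19 kJ/min.
Profitability of large insects: 34/2.9 = 11.72 kJ/min.
11.72 < 26.19, so adding large insects would lower the average — exclude it.

No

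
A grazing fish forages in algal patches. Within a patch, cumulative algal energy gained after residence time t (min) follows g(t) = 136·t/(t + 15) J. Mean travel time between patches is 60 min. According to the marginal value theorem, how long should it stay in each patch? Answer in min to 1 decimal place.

Optimal t* satisfies g'(t*) = g(t*)/(T + t*).
g'(t) = 136·15/(t + 15)². Setting 136·15/(t+15)² = 136t/[(t+15)(60+t)] gives 15(60+t) = t(t+15), so t² = 15×60 = 900.
t* = √900 = 30 min.

30.0 min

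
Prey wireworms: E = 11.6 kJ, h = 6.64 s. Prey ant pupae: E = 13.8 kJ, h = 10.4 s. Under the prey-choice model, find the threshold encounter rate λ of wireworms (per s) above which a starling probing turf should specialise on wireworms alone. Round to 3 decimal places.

The zero-one rule: include ant pupae iff E₂/h₂ > λE₁/(1+λh₁). Equality gives the switch point.
λE₁h₂ = E₂ + λE₂h₁ ⇒ λ = E₂/(E₁h₂ − E₂h₁) = 13.8/(120.6 − 91.63) = 0.4757 per s.

0.476 per s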